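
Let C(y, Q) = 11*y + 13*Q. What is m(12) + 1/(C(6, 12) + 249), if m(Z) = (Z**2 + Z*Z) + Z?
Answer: 141301/471 ≈ 300.00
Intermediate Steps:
m(Z) = Z + 2*Z**2 (m(Z) = (Z**2 + Z**2) + Z = 2*Z**2 + Z = Z + 2*Z**2)
m(12) + 1/(C(6, 12) + 249) = 12*(1 + 2*12) + 1/((11*6 + 13*12) + 249) = 12*(1 + 24) + 1/((66 + 156) + 249) = 12*25 + 1/(222 + 249) = 300 + 1/471 = 141301/471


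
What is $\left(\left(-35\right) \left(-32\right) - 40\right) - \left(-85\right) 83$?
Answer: $8135$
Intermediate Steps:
$\left(\left(-35\right) \left(-32\right) - 40\right) - \left(-85\right) 83 = \left(1120 - 40\right) - -7055 = 1080 + 7055 = 8135$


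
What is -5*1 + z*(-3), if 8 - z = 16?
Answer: 19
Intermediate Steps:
z = -8 (z = 8 - 1*16 = 8 - 16 = -8)
-5*1 + z*(-3) = -5*1 - 8*(-3) = -5 + 24 = 19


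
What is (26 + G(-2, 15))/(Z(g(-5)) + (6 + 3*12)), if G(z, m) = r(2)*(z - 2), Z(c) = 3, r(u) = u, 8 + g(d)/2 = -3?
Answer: ⅖ ≈ 0.40000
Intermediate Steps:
g(d) = -22 (g(d) = -16 + 2*(-3) = -16 - 6 = -22)
G(z, m) = -4 + 2*z (G(z, m) = 2*(z - 2) = 2*(-2 + z) = -4 + 2*z)
(26 + G(-2, 15))/(Z(g(-5)) + (6 + 3*12)) = (26 + (-4 + 2*(-2)))/(3 + (6 + 3*12)) = (26 + (-4 - 4))/(3 + (6 + 36)) = (26 - 8)/(3 + 42) = 18/45 = 18*(1/45) = ⅖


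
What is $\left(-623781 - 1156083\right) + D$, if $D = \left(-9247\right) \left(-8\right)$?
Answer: $-1705888$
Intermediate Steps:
$D = 73976$
$\left(-623781 - 1156083\right) + D = \left(-623781 - 1156083\right) + 73976 = -1779864 + 73976 = -1705888$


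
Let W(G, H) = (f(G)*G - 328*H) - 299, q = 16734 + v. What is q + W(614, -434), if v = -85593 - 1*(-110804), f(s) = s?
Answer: 560994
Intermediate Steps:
v = 25211 (v = -85593 + 110804 = 25211)
q = 41945 (q = 16734 + 25211 = 41945)
W(G, H) = -299 + G**2 - 328*H (W(G, H) = (G*G - 328*H) - 299 = (G**2 - 328*H) - 299 = -299 + G**2 - 328*H)
q + W(614, -434) = 41945 + (-299 + 614**2 - 328*(-434)) = 41945 + (-299 + 376996 + 142352) = 41945 + 519049 = 560994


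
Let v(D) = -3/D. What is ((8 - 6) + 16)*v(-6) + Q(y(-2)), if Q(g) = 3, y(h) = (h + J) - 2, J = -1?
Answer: 12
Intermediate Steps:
y(h) = -3 + h (y(h) = (h - 1) - 2 = (-1 + h) - 2 = -3 + h)
((8 - 6) + 16)*v(-6) + Q(y(-2)) = ((8 - 6) + 16)*(-3/(-6)) + 3 = (2 + 16)*(-3*(-1/6)) + 3 = 18*(1/2) + 3 = 9 + 3 = 12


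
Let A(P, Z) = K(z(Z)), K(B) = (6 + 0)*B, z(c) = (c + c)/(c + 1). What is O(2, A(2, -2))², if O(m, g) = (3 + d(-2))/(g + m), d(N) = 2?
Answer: 25/676 ≈ 0.036982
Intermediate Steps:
z(c) = 2*c/(1 + c) (z(c) = (2*c)/(1 + c) = 2*c/(1 + c))
K(B) = 6*B
A(P, Z) = 12*Z/(1 + Z) (A(P, Z) = 6*(2*Z/(1 + Z)) = 12*Z/(1 + Z))
O(m, g) = 5/(g + m) (O(m, g) = (3 + 2)/(g + m) = 5/(g + m))
O(2, A(2, -2))² = (5/(12*(-2)/(1 - 2) + 2))² = (5/(12*(-2)/(-1) + 2))² = (5/(12*(-2)*(-1) + 2))² = (5/(24 + 2))² = (5/26)² = 25/676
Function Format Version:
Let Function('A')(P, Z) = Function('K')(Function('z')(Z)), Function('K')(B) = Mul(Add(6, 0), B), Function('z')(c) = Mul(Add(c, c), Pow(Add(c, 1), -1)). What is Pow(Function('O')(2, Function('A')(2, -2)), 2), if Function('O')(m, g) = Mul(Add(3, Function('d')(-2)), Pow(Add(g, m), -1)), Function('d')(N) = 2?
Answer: Rational(25, 676) ≈ 0.036982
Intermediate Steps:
Function('z')(c) = Mul(2, c, Pow(Add(1, c), -1)) (Function('z')(c) = Mul(Mul(2, c), Pow(Add(1, c), -1)) = Mul(2, c, Pow(Add(1, c), -1)))
Function('K')(B) = Mul(6, B)
Function('A')(P, Z) = Mul(12, Z, Pow(Add(1, Z), -1)) (Function('A')(P, Z) = Mul(6, Mul(2, Z, Pow(Add(1, Z), -1))) = Mul(12, Z, Pow(Add(1, Z), -1)))
Function('O')(m, g) = Mul(5, Pow(Add(g, m), -1)) (Function('O')(m, g) = Mul(Add(3, 2), Pow(Add(g, m), -1)) = Mul(5, Pow(Add(g, m), -1)))
Pow(Function('O')(2, Function('A')(2, -2)), 2) = Pow(Mul(5, Pow(Add(Mul(12, -2, Pow(Add(1, -2), -1)), 2), -1)), 2) = Pow(Mul(5, Pow(Add(Mul(12, -2, Pow(-1, -1)), 2), -1)), 2) = Pow(Mul(5, Pow(Add(Mul(12, -2, -1), 2), -1)), 2) = Pow(Mul(5, Pow(Add(24, 2), -1)), 2) = Pow(Mul(5, Pow(26, -1)), 2) = Pow(Mul(5, Rational(1, 26)), 2) = Pow(Rational(5, 26), 2) = Rational(25, 676)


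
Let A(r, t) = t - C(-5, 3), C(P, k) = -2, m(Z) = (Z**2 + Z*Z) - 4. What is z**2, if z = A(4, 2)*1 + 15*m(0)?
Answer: 3136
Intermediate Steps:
m(Z) = -4 + 2*Z**2 (m(Z) = (Z**2 + Z**2) - 4 = 2*Z**2 - 4 = -4 + 2*Z**2)
A(r, t) = 2 + t (A(r, t) = t - 1*(-2) = t + 2 = 2 + t)
z = -56 (z = (2 + 2)*1 + 15*(-4 + 2*0**2) = 4*1 + 15*(-4 + 2*0) = 4 + 15*(-4 + 0) = 4 + 15*(-4) = 4 - 60 = -56)
z**2 = (-56)**2 = 3136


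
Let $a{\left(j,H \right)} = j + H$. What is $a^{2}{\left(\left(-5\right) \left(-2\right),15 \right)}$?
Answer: $625$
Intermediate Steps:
$a{\left(j,H \right)} = H + j$
$a^{2}{\left(\left(-5\right) \left(-2\right),15 \right)} = \left(15 - -10\right)^{2} = \left(15 + 10\right)^{2} = 25^{2} = 625$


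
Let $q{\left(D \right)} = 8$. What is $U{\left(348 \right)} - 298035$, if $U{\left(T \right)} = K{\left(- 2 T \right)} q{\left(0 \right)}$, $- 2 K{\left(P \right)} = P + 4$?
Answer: $-295267$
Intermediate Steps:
$K{\left(P \right)} = -2 - \frac{P}{2}$ ($K{\left(P \right)} = - \frac{P + 4}{2} = - \frac{4 + P}{2} = -2 - \frac{P}{2}$)
$U{\left(T \right)} = -16 + 8 T$ ($U{\left(T \right)} = \left(-2 - \frac{\left(-2\right) T}{2}\right) 8 = \left(-2 + T\right) 8 = -16 + 8 T$)
$U{\left(348 \right)} - 298035 = \left(-16 + 8 \cdot 348\right) - 298035 = \left(-16 + 2784\right) - 298035 = 2768 - 298035 = -295267$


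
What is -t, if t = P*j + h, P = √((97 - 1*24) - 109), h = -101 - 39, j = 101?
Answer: 140 - 606*I ≈ 140.0 - 606.0*I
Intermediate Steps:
h = -140
P = 6*I (P = √((97 - 24) - 109) = √(73 - 109) = √(-36) = 6*I ≈ 6.0*I)
t = -140 + 606*I (t = (6*I)*101 - 140 = 606*I - 140 = -140 + 606*I ≈ -140.0 + 606.0*I)
-t = -(-140 + 606*I) = 140 - 606*I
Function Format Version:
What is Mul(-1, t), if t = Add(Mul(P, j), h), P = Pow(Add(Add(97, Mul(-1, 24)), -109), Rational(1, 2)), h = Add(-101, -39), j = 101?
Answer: Add(140, Mul(-606, I)) ≈ Add(140.00, Mul(-606.00, I))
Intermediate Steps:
h = -140
P = Mul(6, I) (P = Pow(Add(Add(97, -24), -109), Rational(1, 2)) = Pow(Add(73, -109), Rational(1, 2)) = Pow(-36, Rational(1, 2)) = Mul(6, I) ≈ Mul(6.0000, I))
t = Add(-140, Mul(606, I)) (t = Add(Mul(Mul(6, I), 101), -140) = Add(Mul(606, I), -140) = Add(-140, Mul(606, I)) ≈ Add(-140.00, Mul(606.00, I)))
Mul(-1, t) = Mul(-1, Add(-140, Mul(606, I))) = Add(140, Mul(-606, I))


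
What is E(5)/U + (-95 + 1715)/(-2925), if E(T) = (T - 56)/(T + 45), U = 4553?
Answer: -1639743/2959450 ≈ -0.55407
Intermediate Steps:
E(T) = (-56 + T)/(45 + T)
E(5)/U + (-95 + 1715)/(-2925) = ((-56 + 5)/(45 + 5))/4553 + (-95 + 1715)/(-2925) = (-51/50)*(1/4553) + 1620*(-1/2925) = ((1/50)*(-51))*(1/4553) - 36/65 = -51/50*1/4553 - 36/65 = -51/227650 - 36/65 = -1639743/2959450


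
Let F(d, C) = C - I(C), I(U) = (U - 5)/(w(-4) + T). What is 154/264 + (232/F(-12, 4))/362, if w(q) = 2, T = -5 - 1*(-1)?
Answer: 11653/15204 ≈ 0.76644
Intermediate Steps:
T = -4 (T = -5 + 1 = -4)
I(U) = 5/2 - U/2 (I(U) = (U - 5)/(2 - 4) = (-5 + U)/(-2) = (-5 + U)*(-1/2) = 5/2 - U/2)
F(d, C) = -5/2 + 3*C/2 (F(d, C) = C - (5/2 - C/2) = C + (-5/2 + C/2) = -5/2 + 3*C/2)
154/264 + (232/F(-12, 4))/362 = 154/264 + (232/(-5/2 + (3/2)*4))/362 = 154*(1/264) + (232/(-5/2 + 6))*(1/362) = 7/12 + (232/(7/2))*(1/362) = 7/12 + (232*(2/7))*(1/362) = 7/12 + (464/7)*(1/362) = 7/12 + 232/1267 = 11653/15204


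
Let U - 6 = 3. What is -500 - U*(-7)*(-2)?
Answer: -626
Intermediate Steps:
U = 9 (U = 6 + 3 = 9)
-500 - U*(-7)*(-2) = -500 - 9*(-7)*(-2) = -500 - (-63)*(-2) = -500 - 1*126 = -500 - 126 = -626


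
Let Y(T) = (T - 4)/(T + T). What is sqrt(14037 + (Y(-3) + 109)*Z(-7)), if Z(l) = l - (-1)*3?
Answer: sqrt(122367)/3 ≈ 116.60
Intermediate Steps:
Y(T) = (-4 + T)/(2*T) (Y(T) = (-4 + T)/((2*T)) = (-4 + T)*(1/(2*T)) = (-4 + T)/(2*T))
Z(l) = 3 + l (Z(l) = l - 1*(-3) = l + 3 = 3 + l)
sqrt(14037 + (Y(-3) + 109)*Z(-7)) = sqrt(14037 + ((1/2)*(-4 - 3)/(-3) + 109)*(3 - 7)) = sqrt(14037 + ((1/2)*(-1/3)*(-7) + 109)*(-4)) = sqrt(14037 + (7/6 + 109)*(-4)) = sqrt(14037 + (661/6)*(-4)) = sqrt(14037 - 1322/3) = sqrt(40789/3) = sqrt(122367)/3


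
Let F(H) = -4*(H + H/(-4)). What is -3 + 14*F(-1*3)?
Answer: 123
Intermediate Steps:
F(H) = -3*H (F(H) = -4*(H + H*(-¼)) = -4*(H - H/4) = -3*H)
-3 + 14*F(-1*3) = -3 + 14*(-(-3)*3) = -3 + 14*(-3*(-3)) = -3 + 14*9 = -3 + 126 = 123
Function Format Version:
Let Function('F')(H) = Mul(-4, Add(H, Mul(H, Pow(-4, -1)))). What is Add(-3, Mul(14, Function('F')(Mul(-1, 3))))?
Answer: 123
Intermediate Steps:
Function('F')(H) = Mul(-3, H) (Function('F')(H) = Mul(-4, Add(H, Mul(H, Rational(-1, 4)))) = Mul(-4, Add(H, Mul(Rational(-1, 4), H))) = Mul(-4, Mul(Rational(3, 4), H)) = Mul(-3, H))
Add(-3, Mul(14, Function('F')(Mul(-1, 3)))) = Add(-3, Mul(14, Mul(-3, Mul(-1, 3)))) = Add(-3, Mul(14, Mul(-3, -3))) = Add(-3, Mul(14, 9)) = Add(-3, 126) = 123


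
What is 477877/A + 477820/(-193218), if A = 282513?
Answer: -7109320579/9097766139 ≈ -0.78144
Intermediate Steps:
477877/A + 477820/(-193218) = 477877/282513 + 477820/(-193218) = 477877*(1/282513) + 477820*(-1/193218) = 477877/282513 - 238910/96609 = -7109320579/9097766139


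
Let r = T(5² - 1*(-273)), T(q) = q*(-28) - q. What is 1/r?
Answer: -1/8642 ≈ -0.00011571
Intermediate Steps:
T(q) = -29*q (T(q) = -28*q - q = -29*q)
r = -8642 (r = -29*(5² - 1*(-273)) = -29*(25 + 273) = -29*298 = -8642)
1/r = 1/(-8642) = -1/8642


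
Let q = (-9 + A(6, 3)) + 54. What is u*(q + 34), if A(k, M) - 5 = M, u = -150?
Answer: -13050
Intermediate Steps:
A(k, M) = 5 + M
q = 53 (q = (-9 + (5 + 3)) + 54 = (-9 + 8) + 54 = -1 + 54 = 53)
u*(q + 34) = -150*(53 + 34) = -150*87 = -13050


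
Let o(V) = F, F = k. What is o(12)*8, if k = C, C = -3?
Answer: -24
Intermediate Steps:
k = -3
F = -3
o(V) = -3
o(12)*8 = -3*8 = -24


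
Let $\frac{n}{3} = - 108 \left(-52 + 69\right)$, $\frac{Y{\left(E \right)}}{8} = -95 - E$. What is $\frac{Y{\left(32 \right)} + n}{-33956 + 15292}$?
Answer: $\frac{1631}{4666} \approx 0.34955$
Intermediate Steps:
$Y{\left(E \right)} = -760 - 8 E$ ($Y{\left(E \right)} = 8 \left(-95 - E\right) = -760 - 8 E$)
$n = -5508$ ($n = 3 \left(- 108 \left(-52 + 69\right)\right) = 3 \left(\left(-108\right) 17\right) = 3 \left(-1836\right) = -5508$)
$\frac{Y{\left(32 \right)} + n}{-33956 + 15292} = \frac{\left(-760 - 256\right) - 5508}{-33956 + 15292} = \frac{\left(-760 - 256\right) - 5508}{-18664} = \left(-1016 - 5508\right) \left(- \frac{1}{18664}\right) = \left(-6524\right) \left(- \frac{1}{18664}\right) = \frac{1631}{4666}$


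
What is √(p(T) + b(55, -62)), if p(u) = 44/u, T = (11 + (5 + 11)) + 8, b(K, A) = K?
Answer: √68915/35 ≈ 7.5005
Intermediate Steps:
T = 35 (T = (11 + 16) + 8 = 27 + 8 = 35)
√(p(T) + b(55, -62)) = √(44/35 + 55) = √(1969/35) = √68915/35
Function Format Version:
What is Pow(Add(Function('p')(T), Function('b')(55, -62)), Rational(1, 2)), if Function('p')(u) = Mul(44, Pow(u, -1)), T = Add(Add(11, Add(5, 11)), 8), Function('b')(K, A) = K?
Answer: Mul(Rational(1, 35), Pow(68915, Rational(1, 2))) ≈ 7.5005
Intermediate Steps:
T = 35 (T = Add(Add(11, 16), 8) = Add(27, 8) = 35)
Pow(Add(Function('p')(T), Function('b')(55, -62)), Rational(1, 2)) = Pow(Add(Mul(44, Pow(35, -1)), 55), Rational(1, 2)) = Pow(Add(Mul(44, Rational(1, 35)), 55), Rational(1, 2)) = Pow(Add(Rational(44, 35), 55), Rational(1, 2)) = Pow(Rational(1969, 35), Rational(1, 2)) = Mul(Rational(1, 35), Pow(68915, Rational(1, 2)))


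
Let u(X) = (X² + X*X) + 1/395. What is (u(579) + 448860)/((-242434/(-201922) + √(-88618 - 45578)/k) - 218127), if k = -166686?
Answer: -455219878510354819156468946705478/88708544541105002314207908949397 + 125203093017285380997991*I*√33549/443542722705525011571039544746985 ≈ -5.1316 + 5.1703e-8*I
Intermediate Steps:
u(X) = 1/395 + 2*X² (u(X) = (X² + X²) + 1/395 = 2*X² + 1/395 = 1/395 + 2*X²)
(u(579) + 448860)/((-242434/(-201922) + √(-88618 - 45578)/k) - 218127) = ((1/395 + 2*579²) + 448860)/((-242434/(-201922) + √(-88618 - 45578)/(-166686)) - 218127) = ((1/395 + 2*335241) + 448860)/((-242434*(-1/201922) + √(-134196)*(-1/166686)) - 218127) = ((1/395 + 670482) + 448860)/((121217/100961 + (2*I*√33549)*(-1/166686)) - 218127) = (264840391/395 + 448860)/((121217/100961 - I*√33549/83343) - 218127) = 442140091/(395*(-22022198830/100961 - I*√33549/83343))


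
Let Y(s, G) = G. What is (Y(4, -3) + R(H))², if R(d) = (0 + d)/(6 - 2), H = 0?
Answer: 9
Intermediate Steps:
R(d) = d/4
(Y(4, -3) + R(H))² = (-3 + (¼)*0)² = (-3 + 0)² = (-3)² = 9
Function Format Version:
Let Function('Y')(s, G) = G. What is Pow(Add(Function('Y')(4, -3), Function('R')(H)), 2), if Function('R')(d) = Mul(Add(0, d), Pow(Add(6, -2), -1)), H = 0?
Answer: 9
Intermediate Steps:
Function('R')(d) = Mul(Rational(1, 4), d) (Function('R')(d) = Mul(d, Pow(4, -1)) = Mul(d, Rational(1, 4)) = Mul(Rational(1, 4), d))
Pow(Add(Function('Y')(4, -3), Function('R')(H)), 2) = Pow(Add(-3, Mul(Rational(1, 4), 0)), 2) = Pow(Add(-3, 0), 2) = Pow(-3, 2) = 9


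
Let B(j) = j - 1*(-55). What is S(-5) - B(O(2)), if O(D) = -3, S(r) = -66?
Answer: -118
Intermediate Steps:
B(j) = 55 + j (B(j) = j + 55 = 55 + j)
S(-5) - B(O(2)) = -66 - (55 - 3) = -66 - 1*52 = -66 - 52 = -118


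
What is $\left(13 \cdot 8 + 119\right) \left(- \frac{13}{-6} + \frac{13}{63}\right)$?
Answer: $\frac{66677}{126} \approx 529.18$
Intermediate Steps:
$\left(13 \cdot 8 + 119\right) \left(- \frac{13}{-6} + \frac{13}{63}\right) = \left(104 + 119\right) \left(\left(-13\right) \left(- \frac{1}{6}\right) + 13 \cdot \frac{1}{63}\right) = 223 \left(\frac{13}{6} + \frac{13}{63}\right) = 223 \cdot \frac{299}{126} = \frac{66677}{126}$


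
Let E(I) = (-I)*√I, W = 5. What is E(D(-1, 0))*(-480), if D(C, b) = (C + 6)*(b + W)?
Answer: 60000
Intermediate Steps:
D(C, b) = (5 + b)*(6 + C) (D(C, b) = (C + 6)*(b + 5) = (6 + C)*(5 + b) = (5 + b)*(6 + C))
E(I) = -I^(3/2)
E(D(-1, 0))*(-480) = -(30 + 5*(-1) + 6*0 - 1*0)^(3/2)*(-480) = -(30 - 5 + 0 + 0)^(3/2)*(-480) = -25^(3/2)*(-480) = -1*125*(-480) = -125*(-480) = 60000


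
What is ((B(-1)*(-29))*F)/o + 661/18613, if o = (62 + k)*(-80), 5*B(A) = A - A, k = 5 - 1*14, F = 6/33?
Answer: 661/18613 ≈ 0.035513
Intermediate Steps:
F = 2/11 (F = 6*(1/33) = 2/11 ≈ 0.18182)
k = -9 (k = 5 - 14 = -9)
B(A) = 0 (B(A) = (A - A)/5 = (⅕)*0 = 0)
o = -4240 (o = (62 - 9)*(-80) = 53*(-80) = -4240)
((B(-1)*(-29))*F)/o + 661/18613 = ((0*(-29))*(2/11))/(-4240) + 661/18613 = (0*(2/11))*(-1/4240) + 661*(1/18613) = 0*(-1/4240) + 661/18613 = 0 + 661/18613 = 661/18613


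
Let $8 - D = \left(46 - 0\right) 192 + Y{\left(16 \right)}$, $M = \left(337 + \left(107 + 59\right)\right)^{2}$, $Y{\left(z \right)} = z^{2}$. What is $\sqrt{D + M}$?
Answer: $\sqrt{243929} \approx 493.89$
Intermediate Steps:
$M = 253009$ ($M = \left(337 + 166\right)^{2} = 503^{2} = 253009$)
$D = -9080$ ($D = 8 - \left(\left(46 - 0\right) 192 + 16^{2}\right) = 8 - \left(\left(46 + 0\right) 192 + 256\right) = 8 - \left(46 \cdot 192 + 256\right) = 8 - \left(8832 + 256\right) = 8 - 9088 = -9080$)
$\sqrt{D + M} = \sqrt{-9080 + 253009} = \sqrt{243929}$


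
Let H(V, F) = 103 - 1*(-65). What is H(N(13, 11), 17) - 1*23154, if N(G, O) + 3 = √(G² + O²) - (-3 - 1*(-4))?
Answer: -22986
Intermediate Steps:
N(G, O) = -4 + √(G² + O²) (N(G, O) = -3 + (√(G² + O²) - (-3 - 1*(-4))) = -3 + (√(G² + O²) - (-3 + 4)) = -3 + (√(G² + O²) - 1*1) = -3 + (√(G² + O²) - 1) = -3 + (-1 + √(G² + O²)) = -4 + √(G² + O²))
H(V, F) = 168 (H(V, F) = 103 + 65 = 168)
H(N(13, 11), 17) - 1*23154 = 168 - 1*23154 = 168 - 23154 = -22986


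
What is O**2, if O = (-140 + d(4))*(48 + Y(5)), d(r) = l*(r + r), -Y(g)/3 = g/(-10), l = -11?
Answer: 127373796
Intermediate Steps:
Y(g) = 3*g/10 (Y(g) = -3*g/(-10) = -3*g*(-1)/10 = -(-3)*g/10 = 3*g/10)
d(r) = -22*r (d(r) = -11*(r + r) = -22*r)
O = -11286 (O = (-140 - 22*4)*(48 + (3/10)*5) = (-140 - 88)*(48 + 3/2) = -228*99/2 = -11286)
O**2 = (-11286)**2 = 127373796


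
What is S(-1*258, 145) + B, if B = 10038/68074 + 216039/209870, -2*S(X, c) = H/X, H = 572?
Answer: 67934100377/29725533210 ≈ 2.2854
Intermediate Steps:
S(X, c) = -286/X
B = 271182483/230430490 (B = 10038*(1/68074) + 216039*(1/209870) = 5019/34037 + 6969/6770 = 271182483/230430490 ≈ 1.1769)
S(-1*258, 145) + B = -286/((-1*258)) + 271182483/230430490 = -286/(-258) + 271182483/230430490 = -286*(-1/258) + 271182483/230430490 = 143/129 + 271182483/230430490 = 67934100377/29725533210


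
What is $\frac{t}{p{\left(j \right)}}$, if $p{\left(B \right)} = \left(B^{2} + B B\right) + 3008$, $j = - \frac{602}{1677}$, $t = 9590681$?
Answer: $\frac{14587425801}{4575560} \approx 3188.1$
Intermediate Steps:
$j = - \frac{14}{39}$ ($j = \left(-602\right) \frac{1}{1677} = - \frac{14}{39} \approx -0.35897$)
$p{\left(B \right)} = 3008 + 2 B^{2}$ ($p{\left(B \right)} = \left(B^{2} + B^{2}\right) + 3008 = 2 B^{2} + 3008 = 3008 + 2 B^{2}$)
$\frac{t}{p{\left(j \right)}} = \frac{9590681}{3008 + 2 \left(- \frac{14}{39}\right)^{2}} = \frac{9590681}{3008 + 2 \cdot \frac{196}{1521}} = \frac{9590681}{3008 + \frac{392}{1521}} = \frac{9590681}{\frac{4575560}{1521}} = 9590681 \cdot \frac{1521}{4575560} = \frac{14587425801}{4575560}$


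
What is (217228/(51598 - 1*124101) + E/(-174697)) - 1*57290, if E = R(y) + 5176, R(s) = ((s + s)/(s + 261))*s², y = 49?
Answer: -112479898030249717/1963238771605 ≈ -57293.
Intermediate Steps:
R(s) = 2*s³/(261 + s) (R(s) = ((2*s)/(261 + s))*s² = (2*s/(261 + s))*s² = 2*s³/(261 + s))
E = 919929/155 (E = 2*49³/(261 + 49) + 5176 = 2*117649/310 + 5176 = 2*117649*(1/310) + 5176 = 117649/155 + 5176 = 919929/155 ≈ 5935.0)
(217228/(51598 - 1*124101) + E/(-174697)) - 1*57290 = (217228/(51598 - 1*124101) + (919929/155)/(-174697)) - 1*57290 = (217228/(51598 - 124101) + (919929/155)*(-1/174697)) - 57290 = (217228/(-72503) - 919929/27078035) - 57290 = (217228*(-1/72503) - 919929/27078035) - 57290 = (-217228/72503 - 919929/27078035) - 57290 = -5948804999267/1963238771605 - 57290 = -112479898030249717/1963238771605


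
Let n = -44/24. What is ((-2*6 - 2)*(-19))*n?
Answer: -1463/3 ≈ -487.67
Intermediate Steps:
n = -11/6 (n = -44*1/24 = -11/6 ≈ -1.8333)
((-2*6 - 2)*(-19))*n = ((-2*6 - 2)*(-19))*(-11/6) = ((-12 - 2)*(-19))*(-11/6) = -14*(-19)*(-11/6) = 266*(-11/6) = -1463/3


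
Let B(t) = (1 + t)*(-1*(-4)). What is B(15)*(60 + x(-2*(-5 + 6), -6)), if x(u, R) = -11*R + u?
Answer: 7936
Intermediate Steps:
x(u, R) = u - 11*R
B(t) = 4 + 4*t (B(t) = (1 + t)*4 = 4 + 4*t)
B(15)*(60 + x(-2*(-5 + 6), -6)) = (4 + 4*15)*(60 + (-2*(-5 + 6) - 11*(-6))) = (4 + 60)*(60 + (-2*1 + 66)) = 64*(60 + (-2 + 66)) = 64*(60 + 64) = 64*124 = 7936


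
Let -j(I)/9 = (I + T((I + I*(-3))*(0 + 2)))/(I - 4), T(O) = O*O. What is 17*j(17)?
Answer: -54621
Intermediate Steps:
T(O) = O**2
j(I) = -9*(I + 16*I**2)/(-4 + I) (j(I) = -9*(I + ((I + I*(-3))*(0 + 2))**2)/(I - 4) = -9*(I + ((I - 3*I)*2)**2)/(-4 + I) = -9*(I + (-2*I*2)**2)/(-4 + I) = -9*(I + (-4*I)**2)/(-4 + I) = -9*(I + 16*I**2)/(-4 + I))
17*j(17) = 17*(9*17*(-1 - 16*17)/(-4 + 17)) = 17*(9*17*(-1 - 272)/13) = 17*(9*17*(1/13)*(-273)) = 17*(-3213) = -54621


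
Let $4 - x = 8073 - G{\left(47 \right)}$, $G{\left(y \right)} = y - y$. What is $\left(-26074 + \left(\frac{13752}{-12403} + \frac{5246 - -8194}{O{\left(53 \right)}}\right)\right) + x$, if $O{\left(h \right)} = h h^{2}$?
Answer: $- \frac{63047661878817}{1846521431} \approx -34144.0$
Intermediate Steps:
$G{\left(y \right)} = 0$
$O{\left(h \right)} = h^{3}$
$x = -8069$ ($x = 4 - \left(8073 - 0\right) = 4 - \left(8073 + 0\right) = 4 - 8073 = -8069$)
$\left(-26074 + \left(\frac{13752}{-12403} + \frac{5246 - -8194}{O{\left(53 \right)}}\right)\right) + x = \left(-26074 + \left(\frac{13752}{-12403} + \frac{5246 - -8194}{53^{3}}\right)\right) - 8069 = \left(-26074 + \left(13752 \left(- \frac{1}{12403}\right) + \frac{5246 + 8194}{148877}\right)\right) - 8069 = \left(-26074 + \left(- \frac{13752}{12403} + 13440 \cdot \frac{1}{148877}\right)\right) - 8069 = \left(-26074 + \left(- \frac{13752}{12403} + \frac{13440}{148877}\right)\right) - 8069 = \left(-26074 - \frac{1880660184}{1846521431}\right) - 8069 = - \frac{48148080452078}{1846521431} - 8069 = - \frac{63047661878817}{1846521431}$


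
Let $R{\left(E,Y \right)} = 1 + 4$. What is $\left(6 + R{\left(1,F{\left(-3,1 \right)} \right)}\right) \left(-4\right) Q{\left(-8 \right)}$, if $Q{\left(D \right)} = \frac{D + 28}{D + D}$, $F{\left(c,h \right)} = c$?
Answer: $55$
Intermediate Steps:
$R{\left(E,Y \right)} = 5$
$Q{\left(D \right)} = \frac{28 + D}{2 D}$
$\left(6 + R{\left(1,F{\left(-3,1 \right)} \right)}\right) \left(-4\right) Q{\left(-8 \right)} = \left(6 + 5\right) \left(-4\right) \frac{28 - 8}{2 \left(-8\right)} = 11 \left(-4\right) \frac{1}{2} \left(- \frac{1}{8}\right) 20 = \left(-44\right) \left(- \frac{5}{4}\right) = 55$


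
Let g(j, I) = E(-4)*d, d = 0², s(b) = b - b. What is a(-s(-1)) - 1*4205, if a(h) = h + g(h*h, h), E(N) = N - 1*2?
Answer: -4205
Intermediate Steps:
s(b) = 0
E(N) = -2 + N (E(N) = N - 2 = -2 + N)
d = 0
g(j, I) = 0 (g(j, I) = (-2 - 4)*0 = -6*0 = 0)
a(h) = h (a(h) = h + 0 = h)
a(-s(-1)) - 1*4205 = -1*0 - 1*4205 = 0 - 4205 = -4205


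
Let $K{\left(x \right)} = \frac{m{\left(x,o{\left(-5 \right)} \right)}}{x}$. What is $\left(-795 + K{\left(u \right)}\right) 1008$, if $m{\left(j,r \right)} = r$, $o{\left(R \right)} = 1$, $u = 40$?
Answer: $- \frac{4006674}{5} \approx -8.0134 \cdot 10^{5}$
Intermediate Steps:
$K{\left(x \right)} = \frac{1}{x}$ ($K{\left(x \right)} = 1 \frac{1}{x} = \frac{1}{x}$)
$\left(-795 + K{\left(u \right)}\right) 1008 = \left(-795 + \frac{1}{40}\right) 1008 = \left(- \frac{31799}{40}\right) 1008 = - \frac{4006674}{5}$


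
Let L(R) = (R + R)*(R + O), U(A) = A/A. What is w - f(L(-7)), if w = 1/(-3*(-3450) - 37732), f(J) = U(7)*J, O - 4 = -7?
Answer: -3833481/27382 ≈ -140.00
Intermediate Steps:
O = -3 (O = 4 - 7 = -3)
U(A) = 1
L(R) = 2*R*(-3 + R) (L(R) = (R + R)*(R - 3) = (2*R)*(-3 + R) = 2*R*(-3 + R))
f(J) = J (f(J) = 1*J = J)
w = -1/27382 (w = 1/(10350 - 37732) = 1/(-27382) = -1/27382 ≈ -3.6520e-5)
w - f(L(-7)) = -1/27382 - 2*(-7)*(-3 - 7) = -1/27382 - 2*(-7)*(-10) = -1/27382 - 1*140 = -1/27382 - 140 = -3833481/27382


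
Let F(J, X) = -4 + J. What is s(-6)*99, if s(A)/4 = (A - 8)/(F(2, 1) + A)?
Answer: 693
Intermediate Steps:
s(A) = 4*(-8 + A)/(-2 + A) (s(A) = 4*((A - 8)/((-4 + 2) + A)) = 4*((-8 + A)/(-2 + A)) = 4*(-8 + A)/(-2 + A))
s(-6)*99 = (4*(-8 - 6)/(-2 - 6))*99 = (4*(-14)/(-8))*99 = (4*(-⅛)*(-14))*99 = 7*99 = 693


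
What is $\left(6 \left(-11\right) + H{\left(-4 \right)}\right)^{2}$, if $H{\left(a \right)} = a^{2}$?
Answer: $2500$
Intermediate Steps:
$\left(6 \left(-11\right) + H{\left(-4 \right)}\right)^{2} = \left(6 \left(-11\right) + \left(-4\right)^{2}\right)^{2} = \left(-66 + 16\right)^{2} = \left(-50\right)^{2} = 2500$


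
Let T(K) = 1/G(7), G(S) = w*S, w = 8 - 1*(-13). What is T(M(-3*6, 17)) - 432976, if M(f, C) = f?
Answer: -63647471/147 ≈ -4.3298e+5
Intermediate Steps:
w = 21 (w = 8 + 13 = 21)
G(S) = 21*S
T(K) = 1/147 (T(K) = 1/(21*7) = 1/147)
T(M(-3*6, 17)) - 432976 = 1/147 - 432976 = -63647471/147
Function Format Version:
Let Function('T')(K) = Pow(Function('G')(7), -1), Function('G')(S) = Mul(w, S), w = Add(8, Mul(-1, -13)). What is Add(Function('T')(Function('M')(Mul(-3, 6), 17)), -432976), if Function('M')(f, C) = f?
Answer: Rational(-63647471, 147) ≈ -4.3298e+5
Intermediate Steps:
w = 21 (w = Add(8, 13) = 21)
Function('G')(S) = Mul(21, S)
Function('T')(K) = Rational(1, 147) (Function('T')(K) = Pow(Mul(21, 7), -1) = Pow(147, -1) = Rational(1, 147))
Add(Function('T')(Function('M')(Mul(-3, 6), 17)), -432976) = Add(Rational(1, 147), -432976) = Rational(-63647471, 147)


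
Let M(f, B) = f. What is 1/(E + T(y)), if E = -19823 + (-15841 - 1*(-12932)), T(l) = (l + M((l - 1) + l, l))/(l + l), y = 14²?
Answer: -392/8910357 ≈ -4.3994e-5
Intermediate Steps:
y = 196
T(l) = (-1 + 3*l)/(2*l) (T(l) = (l + ((l - 1) + l))/(l + l) = (l + ((-1 + l) + l))/((2*l)) = (l + (-1 + 2*l))*(1/(2*l)) = (-1 + 3*l)*(1/(2*l)) = (-1 + 3*l)/(2*l))
E = -22732 (E = -19823 + (-15841 + 12932) = -19823 - 2909 = -22732)
1/(E + T(y)) = 1/(-22732 + (½)*(-1 + 3*196)/196) = 1/(-22732 + (½)*(1/196)*(-1 + 588)) = 1/(-22732 + (½)*(1/196)*587) = 1/(-22732 + 587/392) = 1/(-8910357/392) = -392/8910357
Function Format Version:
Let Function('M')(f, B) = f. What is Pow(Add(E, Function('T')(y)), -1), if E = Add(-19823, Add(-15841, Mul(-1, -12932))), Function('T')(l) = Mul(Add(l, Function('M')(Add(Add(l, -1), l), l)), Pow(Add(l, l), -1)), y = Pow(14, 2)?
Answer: Rational(-392, 8910357) ≈ -4.3994e-5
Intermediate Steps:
y = 196
Function('T')(l) = Mul(Rational(1, 2), Pow(l, -1), Add(-1, Mul(3, l))) (Function('T')(l) = Mul(Add(l, Add(Add(l, -1), l)), Pow(Add(l, l), -1)) = Mul(Add(l, Add(Add(-1, l), l)), Pow(Mul(2, l), -1)) = Mul(Add(l, Add(-1, Mul(2, l))), Mul(Rational(1, 2), Pow(l, -1))) = Mul(Add(-1, Mul(3, l)), Mul(Rational(1, 2), Pow(l, -1))) = Mul(Rational(1, 2), Pow(l, -1), Add(-1, Mul(3, l))))
E = -22732 (E = Add(-19823, Add(-15841, 12932)) = Add(-19823, -2909) = -22732)
Pow(Add(E, Function('T')(y)), -1) = Pow(Add(-22732, Mul(Rational(1, 2), Pow(196, -1), Add(-1, Mul(3, 196)))), -1) = Pow(Add(-22732, Mul(Rational(1, 2), Rational(1, 196), Add(-1, 588))), -1) = Pow(Add(-22732, Mul(Rational(1, 2), Rational(1, 196), 587)), -1) = Pow(Add(-22732, Rational(587, 392)), -1) = Pow(Rational(-8910357, 392), -1) = Rational(-392, 8910357)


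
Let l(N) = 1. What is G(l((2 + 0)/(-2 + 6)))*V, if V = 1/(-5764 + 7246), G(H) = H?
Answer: 1/1482 ≈ 0.00067476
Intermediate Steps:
V = 1/1482 ≈ 0.00067476
G(l((2 + 0)/(-2 + 6)))*V = 1*(1/1482) = 1/1482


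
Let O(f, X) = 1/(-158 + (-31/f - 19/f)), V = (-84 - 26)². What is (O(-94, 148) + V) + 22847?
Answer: 258642700/7401 ≈ 34947.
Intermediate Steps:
V = 12100 (V = (-110)² = 12100)
O(f, X) = 1/(-158 - 50/f)
(O(-94, 148) + V) + 22847 = (-1*(-94)/(50 + 158*(-94)) + 12100) + 22847 = (-1*(-94)/(50 - 14852) + 12100) + 22847 = (-1*(-94)/(-14802) + 12100) + 22847 = (-1*(-94)*(-1/14802) + 12100) + 22847 = (-47/7401 + 12100) + 22847 = 89552053/7401 + 22847 = 258642700/7401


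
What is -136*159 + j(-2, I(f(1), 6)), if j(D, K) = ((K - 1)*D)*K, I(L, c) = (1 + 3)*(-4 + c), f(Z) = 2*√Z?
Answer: -21736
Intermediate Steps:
I(L, c) = -16 + 4*c (I(L, c) = 4*(-4 + c) = -16 + 4*c)
j(D, K) = D*K*(-1 + K) (j(D, K) = ((-1 + K)*D)*K = (D*(-1 + K))*K = D*K*(-1 + K))
-136*159 + j(-2, I(f(1), 6)) = -136*159 - 2*(-16 + 4*6)*(-1 + (-16 + 4*6)) = -21624 - 2*(-16 + 24)*(-1 + (-16 + 24)) = -21624 - 2*8*(-1 + 8) = -21624 - 2*8*7 = -21624 - 112 = -21736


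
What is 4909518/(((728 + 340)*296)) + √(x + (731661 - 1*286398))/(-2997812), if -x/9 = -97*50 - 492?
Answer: 818253/52688 - √493341/2997812 ≈ 15.530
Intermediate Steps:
x = 48078 (x = -9*(-97*50 - 492) = -9*(-4850 - 492) = -9*(-5342) = 48078)
4909518/(((728 + 340)*296)) + √(x + (731661 - 1*286398))/(-2997812) = 4909518/(((728 + 340)*296)) + √(48078 + (731661 - 1*286398))/(-2997812) = 4909518/((1068*296)) + √(48078 + (731661 - 286398))*(-1/2997812) = 4909518/316128 + √(48078 + 445263)*(-1/2997812) = 4909518*(1/316128) + √493341*(-1/2997812) = 818253/52688 - √493341/2997812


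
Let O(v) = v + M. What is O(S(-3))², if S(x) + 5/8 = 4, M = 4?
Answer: 3481/64 ≈ 54.391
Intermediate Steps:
S(x) = 27/8 (S(x) = -5/8 + 4 = 27/8)
O(v) = 4 + v (O(v) = v + 4 = 4 + v)
O(S(-3))² = (4 + 27/8)² = (59/8)² = 3481/64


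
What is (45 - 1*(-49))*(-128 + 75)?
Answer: -4982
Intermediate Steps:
(45 - 1*(-49))*(-128 + 75) = (45 + 49)*(-53) = 94*(-53) = -4982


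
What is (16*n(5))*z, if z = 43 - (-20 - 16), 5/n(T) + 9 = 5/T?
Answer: -790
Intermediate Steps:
n(T) = 5/(-9 + 5/T)
z = 79 (z = 43 - 1*(-36) = 43 + 36 = 79)
(16*n(5))*z = (16*(-5*5/(-5 + 9*5)))*79 = (16*(-5*5/(-5 + 45)))*79 = (16*(-5*5/40))*79 = (16*(-5*5*1/40))*79 = (16*(-5/8))*79 = -10*79 = -790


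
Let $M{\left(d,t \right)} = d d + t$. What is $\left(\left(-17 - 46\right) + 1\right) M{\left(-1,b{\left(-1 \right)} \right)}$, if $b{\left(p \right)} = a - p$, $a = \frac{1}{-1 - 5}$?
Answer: $- \frac{341}{3} \approx -113.67$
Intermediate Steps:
$a = - \frac{1}{6}$ ($a = \frac{1}{-6} = - \frac{1}{6} \approx -0.16667$)
$b{\left(p \right)} = - \frac{1}{6} - p$
$M{\left(d,t \right)} = t + d^{2}$ ($M{\left(d,t \right)} = d^{2} + t = t + d^{2}$)
$\left(\left(-17 - 46\right) + 1\right) M{\left(-1,b{\left(-1 \right)} \right)} = \left(\left(-17 - 46\right) + 1\right) \left(\left(- \frac{1}{6} - -1\right) + \left(-1\right)^{2}\right) = \left(-63 + 1\right) \left(\left(- \frac{1}{6} + 1\right) + 1\right) = - 62 \left(\frac{5}{6} + 1\right) = \left(-62\right) \frac{11}{6} = - \frac{341}{3}$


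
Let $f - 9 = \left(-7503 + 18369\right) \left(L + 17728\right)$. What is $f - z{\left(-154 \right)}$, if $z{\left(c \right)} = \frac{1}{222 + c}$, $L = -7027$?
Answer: $\frac{7906841099}{68} \approx 1.1628 \cdot 10^{8}$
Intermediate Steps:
$f = 116277075$ ($f = 9 + \left(-7503 + 18369\right) \left(-7027 + 17728\right) = 9 + 10866 \cdot 10701 = 9 + 116277066 = 116277075$)
$f - z{\left(-154 \right)} = 116277075 - \frac{1}{222 - 154} = 116277075 - \frac{1}{68} = \frac{7906841099}{68}$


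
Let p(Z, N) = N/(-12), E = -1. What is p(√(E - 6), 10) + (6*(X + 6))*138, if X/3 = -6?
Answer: -59621/6 ≈ -9936.8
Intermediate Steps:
X = -18 (X = 3*(-6) = -18)
p(Z, N) = -N/12 (p(Z, N) = N*(-1/12) = -N/12)
p(√(E - 6), 10) + (6*(X + 6))*138 = -1/12*10 + (6*(-18 + 6))*138 = -⅚ + (6*(-12))*138 = -⅚ - 72*138 = -⅚ - 9936 = -59621/6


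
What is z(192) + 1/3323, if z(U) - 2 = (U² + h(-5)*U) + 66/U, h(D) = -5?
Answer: 3818137001/106336 ≈ 35906.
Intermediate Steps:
z(U) = 2 + U² - 5*U + 66/U (z(U) = 2 + ((U² - 5*U) + 66/U) = 2 + (U² - 5*U + 66/U) = 2 + U² - 5*U + 66/U)
z(192) + 1/3323 = (2 + 192² - 5*192 + 66/192) + 1/3323 = (2 + 36864 - 960 + 66*(1/192)) + 1/3323 = (2 + 36864 - 960 + 11/32) + 1/3323 = 1149003/32 + 1/3323 = 3818137001/106336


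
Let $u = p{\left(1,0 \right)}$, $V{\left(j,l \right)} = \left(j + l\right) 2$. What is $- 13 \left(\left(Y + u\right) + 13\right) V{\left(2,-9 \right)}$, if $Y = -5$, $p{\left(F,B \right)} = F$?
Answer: $1638$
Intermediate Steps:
$V{\left(j,l \right)} = 2 j + 2 l$
$u = 1$
$- 13 \left(\left(Y + u\right) + 13\right) V{\left(2,-9 \right)} = - 13 \left(\left(-5 + 1\right) + 13\right) \left(2 \cdot 2 + 2 \left(-9\right)\right) = - 13 \left(-4 + 13\right) \left(4 - 18\right) = \left(-13\right) 9 \left(-14\right) = \left(-117\right) \left(-14\right) = 1638$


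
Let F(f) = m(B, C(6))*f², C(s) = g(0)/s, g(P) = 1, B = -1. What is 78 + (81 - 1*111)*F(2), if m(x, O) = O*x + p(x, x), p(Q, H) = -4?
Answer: 578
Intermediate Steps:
C(s) = 1/s
m(x, O) = -4 + O*x (m(x, O) = O*x - 4 = -4 + O*x)
F(f) = -25*f²/6 (F(f) = (-4 - 1/6)*f² = (-4 + (⅙)*(-1))*f² = (-4 - ⅙)*f² = -25*f²/6)
78 + (81 - 1*111)*F(2) = 78 + (81 - 1*111)*(-25/6*2²) = 78 + (81 - 111)*(-25/6*4) = 78 - 30*(-50/3) = 78 + 500 = 578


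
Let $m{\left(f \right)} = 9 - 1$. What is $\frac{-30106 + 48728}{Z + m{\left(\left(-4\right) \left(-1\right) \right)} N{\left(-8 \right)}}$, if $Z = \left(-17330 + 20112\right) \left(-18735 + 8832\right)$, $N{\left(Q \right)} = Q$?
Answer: $- \frac{9311}{13775105} \approx -0.00067593$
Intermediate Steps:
$m{\left(f \right)} = 8$ ($m{\left(f \right)} = 9 - 1 = 8$)
$Z = -27550146$ ($Z = 2782 \left(-9903\right) = -27550146$)
$\frac{-30106 + 48728}{Z + m{\left(\left(-4\right) \left(-1\right) \right)} N{\left(-8 \right)}} = \frac{-30106 + 48728}{-27550146 + 8 \left(-8\right)} = \frac{18622}{-27550146 - 64} = \frac{18622}{-27550210} = 18622 \left(- \frac{1}{27550210}\right) = - \frac{9311}{13775105}$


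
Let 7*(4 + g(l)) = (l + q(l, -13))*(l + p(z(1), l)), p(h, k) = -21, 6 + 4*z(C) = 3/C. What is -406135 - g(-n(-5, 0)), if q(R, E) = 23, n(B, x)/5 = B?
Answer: -2843109/7 ≈ -4.0616e+5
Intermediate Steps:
n(B, x) = 5*B
z(C) = -3/2 + 3/(4*C) (z(C) = -3/2 + (3/C)/4 = -3/2 + 3/(4*C))
g(l) = -4 + (-21 + l)*(23 + l)/7 (g(l) = -4 + ((l + 23)*(l - 21))/7 = -4 + ((23 + l)*(-21 + l))/7 = -4 + ((-21 + l)*(23 + l))/7 = -4 + (-21 + l)*(23 + l)/7)
-406135 - g(-n(-5, 0)) = -406135 - (-73 + (-5*(-5))²/7 + 2*(-5*(-5))/7) = -406135 - (-73 + (-1*(-25))²/7 + 2*(-1*(-25))/7) = -406135 - (-73 + (⅐)*25² + (2/7)*25) = -406135 - (-73 + (⅐)*625 + 50/7) = -406135 - (-73 + 625/7 + 50/7) = -406135 - 1*164/7 = -406135 - 164/7 = -2843109/7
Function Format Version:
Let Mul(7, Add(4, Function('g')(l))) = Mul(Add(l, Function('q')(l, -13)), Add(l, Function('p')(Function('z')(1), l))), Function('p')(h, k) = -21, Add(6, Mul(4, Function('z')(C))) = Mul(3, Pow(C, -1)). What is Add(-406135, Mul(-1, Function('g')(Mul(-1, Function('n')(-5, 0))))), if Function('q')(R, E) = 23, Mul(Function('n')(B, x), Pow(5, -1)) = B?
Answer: Rational(-2843109, 7) ≈ -4.0616e+5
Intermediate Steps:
Function('n')(B, x) = Mul(5, B)
Function('z')(C) = Add(Rational(-3, 2), Mul(Rational(3, 4), Pow(C, -1))) (Function('z')(C) = Add(Rational(-3, 2), Mul(Rational(1, 4), Mul(3, Pow(C, -1)))) = Add(Rational(-3, 2), Mul(Rational(3, 4), Pow(C, -1))))
Function('g')(l) = Add(-4, Mul(Rational(1, 7), Add(-21, l), Add(23, l))) (Function('g')(l) = Add(-4, Mul(Rational(1, 7), Mul(Add(l, 23), Add(l, -21)))) = Add(-4, Mul(Rational(1, 7), Mul(Add(23, l), Add(-21, l)))) = Add(-4, Mul(Rational(1, 7), Mul(Add(-21, l), Add(23, l)))) = Add(-4, Mul(Rational(1, 7), Add(-21, l), Add(23, l))))
Add(-406135, Mul(-1, Function('g')(Mul(-1, Function('n')(-5, 0))))) = Add(-406135, Mul(-1, Add(-73, Mul(Rational(1, 7), Pow(Mul(-1, Mul(5, -5)), 2)), Mul(Rational(2, 7), Mul(-1, Mul(5, -5)))))) = Add(-406135, Mul(-1, Add(-73, Mul(Rational(1, 7), Pow(Mul(-1, -25), 2)), Mul(Rational(2, 7), Mul(-1, -25))))) = Add(-406135, Mul(-1, Add(-73, Mul(Rational(1, 7), Pow(25, 2)), Mul(Rational(2, 7), 25)))) = Add(-406135, Mul(-1, Add(-73, Mul(Rational(1, 7), 625), Rational(50, 7)))) = Add(-406135, Mul(-1, Add(-73, Rational(625, 7), Rational(50, 7)))) = Add(-406135, Mul(-1, Rational(164, 7))) = Add(-406135, Rational(-164, 7)) = Rational(-2843109, 7)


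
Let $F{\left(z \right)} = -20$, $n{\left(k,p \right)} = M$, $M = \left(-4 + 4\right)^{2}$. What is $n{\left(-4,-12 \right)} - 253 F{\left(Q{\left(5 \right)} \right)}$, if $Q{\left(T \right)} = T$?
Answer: $5060$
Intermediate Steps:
$M = 0$ ($M = 0^{2} = 0$)
$n{\left(k,p \right)} = 0$
$n{\left(-4,-12 \right)} - 253 F{\left(Q{\left(5 \right)} \right)} = 0 - -5060 = 0 + 5060 = 5060$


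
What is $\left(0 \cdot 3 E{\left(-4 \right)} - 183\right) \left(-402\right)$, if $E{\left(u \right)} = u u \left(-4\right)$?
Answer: $73566$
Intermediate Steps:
$E{\left(u \right)} = - 4 u^{2}$ ($E{\left(u \right)} = u^{2} \left(-4\right) = - 4 u^{2}$)
$\left(0 \cdot 3 E{\left(-4 \right)} - 183\right) \left(-402\right) = \left(0 \cdot 3 \left(- 4 \left(-4\right)^{2}\right) - 183\right) \left(-402\right) = \left(0 \left(\left(-4\right) 16\right) - 183\right) \left(-402\right) = \left(0 \left(-64\right) - 183\right) \left(-402\right) = \left(0 - 183\right) \left(-402\right) = \left(-183\right) \left(-402\right) = 73566$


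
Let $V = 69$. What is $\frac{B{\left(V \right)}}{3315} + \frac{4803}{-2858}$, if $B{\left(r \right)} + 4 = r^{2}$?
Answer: $- \frac{2326439}{9474270} \approx -0.24555$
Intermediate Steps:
$B{\left(r \right)} = -4 + r^{2}$
$\frac{B{\left(V \right)}}{3315} + \frac{4803}{-2858} = \frac{-4 + 69^{2}}{3315} + \frac{4803}{-2858} = \left(-4 + 4761\right) \frac{1}{3315} + 4803 \left(- \frac{1}{2858}\right) = 4757 \cdot \frac{1}{3315} - \frac{4803}{2858} = \frac{4757}{3315} - \frac{4803}{2858} = - \frac{2326439}{9474270}$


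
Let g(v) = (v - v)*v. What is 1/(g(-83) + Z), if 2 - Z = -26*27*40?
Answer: 1/28082 ≈ 3.5610e-5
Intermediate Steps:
g(v) = 0 (g(v) = 0*v = 0)
Z = 28082 (Z = 2 - (-26*27)*40 = 2 - (-702)*40 = 2 - 1*(-28080) = 2 + 28080 = 28082)
1/(g(-83) + Z) = 1/(0 + 28082) = 1/28082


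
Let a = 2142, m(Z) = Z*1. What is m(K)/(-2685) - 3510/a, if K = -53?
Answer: -517268/319515 ≈ -1.6189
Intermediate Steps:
m(Z) = Z
m(K)/(-2685) - 3510/a = -53/(-2685) - 3510/2142 = -53*(-1/2685) - 3510*1/2142 = 53/2685 - 195/119 = -517268/319515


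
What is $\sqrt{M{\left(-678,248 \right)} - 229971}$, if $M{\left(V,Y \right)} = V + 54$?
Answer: $i \sqrt{230595} \approx 480.2 i$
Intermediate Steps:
$M{\left(V,Y \right)} = 54 + V$
$\sqrt{M{\left(-678,248 \right)} - 229971} = \sqrt{\left(54 - 678\right) - 229971} = \sqrt{-624 - 229971} = \sqrt{-230595} = i \sqrt{230595}$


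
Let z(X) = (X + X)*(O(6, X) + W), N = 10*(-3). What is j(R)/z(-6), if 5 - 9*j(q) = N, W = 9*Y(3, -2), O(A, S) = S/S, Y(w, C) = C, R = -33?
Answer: 35/1836 ≈ 0.019063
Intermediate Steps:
O(A, S) = 1
N = -30
W = -18 (W = 9*(-2) = -18)
j(q) = 35/9 (j(q) = 5/9 - 1/9*(-30) = 5/9 + 10/3 = 35/9)
z(X) = -34*X (z(X) = (X + X)*(1 - 18) = (2*X)*(-17) = -34*X)
j(R)/z(-6) = 35/(9*((-34*(-6)))) = (35/9)/204 = (35/9)*(1/204) = 35/1836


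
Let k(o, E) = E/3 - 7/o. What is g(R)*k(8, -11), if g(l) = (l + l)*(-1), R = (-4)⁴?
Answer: 6976/3 ≈ 2325.3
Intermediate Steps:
k(o, E) = -7/o + E/3 (k(o, E) = E*(⅓) - 7/o = E/3 - 7/o = -7/o + E/3)
R = 256
g(l) = -2*l (g(l) = (2*l)*(-1) = -2*l)
g(R)*k(8, -11) = (-2*256)*(-7/8 + (⅓)*(-11)) = -512*(-7*⅛ - 11/3) = -512*(-7/8 - 11/3) = -512*(-109/24) = 6976/3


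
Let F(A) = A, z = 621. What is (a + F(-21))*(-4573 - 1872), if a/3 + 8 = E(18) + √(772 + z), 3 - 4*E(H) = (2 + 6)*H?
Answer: 3886335/4 - 19335*√1393 ≈ 2.4995e+5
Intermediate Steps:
E(H) = ¾ - 2*H (E(H) = ¾ - (2 + 6)*H/4 = ¾ - 2*H)
a = -519/4 + 3*√1393 (a = -24 + 3*((¾ - 2*18) + √(772 + 621)) = -24 + 3*((¾ - 36) + √1393) = -24 + 3*(-141/4 + √1393) = -24 + (-423/4 + 3*√1393) = -519/4 + 3*√1393 ≈ -17.781)
(a + F(-21))*(-4573 - 1872) = ((-519/4 + 3*√1393) - 21)*(-4573 - 1872) = (-603/4 + 3*√1393)*(-6445) = 3886335/4 - 19335*√1393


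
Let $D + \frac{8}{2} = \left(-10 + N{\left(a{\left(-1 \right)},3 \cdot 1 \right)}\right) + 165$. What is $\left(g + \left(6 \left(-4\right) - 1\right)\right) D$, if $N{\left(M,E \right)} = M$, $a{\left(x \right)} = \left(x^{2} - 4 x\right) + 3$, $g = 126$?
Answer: $16059$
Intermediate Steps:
$a{\left(x \right)} = 3 + x^{2} - 4 x$
$D = 159$ ($D = -4 + \left(\left(-10 + \left(3 + \left(-1\right)^{2} - -4\right)\right) + 165\right) = -4 + \left(\left(-10 + \left(3 + 1 + 4\right)\right) + 165\right) = -4 + \left(\left(-10 + 8\right) + 165\right) = -4 + \left(-2 + 165\right) = -4 + 163 = 159$)
$\left(g + \left(6 \left(-4\right) - 1\right)\right) D = \left(126 + \left(6 \left(-4\right) - 1\right)\right) 159 = \left(126 - 25\right) 159 = 101 \cdot 159 = 16059$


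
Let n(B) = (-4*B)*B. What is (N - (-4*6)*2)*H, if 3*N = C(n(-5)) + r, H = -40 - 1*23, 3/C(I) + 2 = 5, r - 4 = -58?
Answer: -1911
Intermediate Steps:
n(B) = -4*B**2
r = -54 (r = 4 - 58 = -54)
C(I) = 1 (C(I) = 3/(-2 + 5) = 3/3 = 3*(1/3) = 1)
H = -63 (H = -40 - 23 = -63)
N = -53/3 (N = (1 - 54)/3 = (1/3)*(-53) = -53/3 ≈ -17.667)
(N - (-4*6)*2)*H = (-53/3 - (-4*6)*2)*(-63) = (-53/3 - (-24)*2)*(-63) = (-53/3 - 1*(-48))*(-63) = (-53/3 + 48)*(-63) = (91/3)*(-63) = -1911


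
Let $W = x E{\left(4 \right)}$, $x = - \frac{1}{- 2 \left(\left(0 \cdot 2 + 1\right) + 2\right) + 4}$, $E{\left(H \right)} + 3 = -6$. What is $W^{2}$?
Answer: $\frac{81}{4} \approx 20.25$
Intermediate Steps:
$E{\left(H \right)} = -9$ ($E{\left(H \right)} = -3 - 6 = -9$)
$x = \frac{1}{2}$ ($x = - \frac{1}{- 2 \left(\left(0 + 1\right) + 2\right) + 4} = - \frac{1}{- 2 \left(1 + 2\right) + 4} = - \frac{1}{\left(-2\right) 3 + 4} = - \frac{1}{-6 + 4} = - \frac{1}{-2} = \left(-1\right) \left(- \frac{1}{2}\right) = \frac{1}{2} \approx 0.5$)
$W = - \frac{9}{2}$ ($W = \frac{1}{2} \left(-9\right) = - \frac{9}{2} \approx -4.5$)
$W^{2} = \left(- \frac{9}{2}\right)^{2} = \frac{81}{4}$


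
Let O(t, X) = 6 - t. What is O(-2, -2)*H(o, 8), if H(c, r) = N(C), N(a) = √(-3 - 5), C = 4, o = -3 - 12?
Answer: 16*I*√2 ≈ 22.627*I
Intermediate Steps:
o = -15
N(a) = 2*I*√2 (N(a) = √(-8) = 2*I*√2)
H(c, r) = 2*I*√2
O(-2, -2)*H(o, 8) = (6 - 1*(-2))*(2*I*√2) = (6 + 2)*(2*I*√2) = 8*(2*I*√2) = 16*I*√2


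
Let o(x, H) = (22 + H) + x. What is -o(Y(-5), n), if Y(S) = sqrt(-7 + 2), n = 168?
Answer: -190 - I*sqrt(5) ≈ -190.0 - 2.2361*I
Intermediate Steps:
Y(S) = I*sqrt(5) (Y(S) = sqrt(-5) = I*sqrt(5))
o(x, H) = 22 + H + x
-o(Y(-5), n) = -(22 + 168 + I*sqrt(5)) = -(190 + I*sqrt(5)) = -190 - I*sqrt(5)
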